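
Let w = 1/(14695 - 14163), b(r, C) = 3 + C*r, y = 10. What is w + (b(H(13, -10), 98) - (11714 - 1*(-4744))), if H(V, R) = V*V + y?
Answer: 578285/532 ≈ 1087.0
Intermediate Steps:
H(V, R) = 10 + V**2 (H(V, R) = V*V + 10 = V**2 + 10 = 10 + V**2)
w = 1/532 ≈ 0.0018797
w + (b(H(13, -10), 98) - (11714 - 1*(-4744))) = 1/532 + ((3 + 98*(10 + 13**2)) - (11714 - 1*(-4744))) = 1/532 + ((3 + 98*(10 + 169)) - (11714 + 4744)) = 1/532 + ((3 + 98*179) - 1*16458) = 1/532 + ((3 + 17542) - 16458) = 1/532 + (17545 - 16458) = 1/532 + 1087 = 578285/532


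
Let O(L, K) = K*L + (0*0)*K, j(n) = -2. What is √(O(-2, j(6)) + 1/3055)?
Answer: 11*√308555/3055 ≈ 2.0001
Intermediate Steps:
O(L, K) = K*L (O(L, K) = K*L + 0*K = K*L + 0 = K*L)
√(O(-2, j(6)) + 1/3055) = √(-2*(-2) + 1/3055) = √(4 + 1/3055) = √(12221/3055) = 11*√308555/3055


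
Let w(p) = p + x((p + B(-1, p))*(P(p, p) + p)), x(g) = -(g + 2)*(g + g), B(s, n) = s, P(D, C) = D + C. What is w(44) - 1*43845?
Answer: -64500457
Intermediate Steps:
P(D, C) = C + D
x(g) = -2*g*(2 + g) (x(g) = -(2 + g)*2*g = -2*g*(2 + g))
w(p) = p - 6*p*(-1 + p)*(2 + 3*p*(-1 + p)) (w(p) = p - 2*(p - 1)*((p + p) + p)*(2 + (p - 1)*((p + p) + p)) = p - 2*(-1 + p)*(2*p + p)*(2 + (-1 + p)*(2*p + p)) = p - 2*(-1 + p)*(3*p)*(2 + (-1 + p)*(3*p)) = p - 2*3*p*(-1 + p)*(2 + 3*p*(-1 + p)) = p - 6*p*(-1 + p)*(2 + 3*p*(-1 + p)))
w(44) - 1*43845 = 44*(13 - 30*44 - 18*44**3 + 36*44**2) - 1*43845 = 44*(13 - 1320 - 18*85184 + 36*1936) - 43845 = 44*(13 - 1320 - 1533312 + 69696) - 43845 = 44*(-1464923) - 43845 = -64456612 - 43845 = -64500457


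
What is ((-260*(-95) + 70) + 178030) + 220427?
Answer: 423227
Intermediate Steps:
((-260*(-95) + 70) + 178030) + 220427 = ((24700 + 70) + 178030) + 220427 = (24770 + 178030) + 220427 = 202800 + 220427 = 423227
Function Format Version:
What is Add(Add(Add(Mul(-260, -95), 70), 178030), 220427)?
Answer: 423227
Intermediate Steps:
Add(Add(Add(Mul(-260, -95), 70), 178030), 220427) = Add(Add(Add(24700, 70), 178030), 220427) = Add(Add(24770, 178030), 220427) = Add(202800, 220427) = 423227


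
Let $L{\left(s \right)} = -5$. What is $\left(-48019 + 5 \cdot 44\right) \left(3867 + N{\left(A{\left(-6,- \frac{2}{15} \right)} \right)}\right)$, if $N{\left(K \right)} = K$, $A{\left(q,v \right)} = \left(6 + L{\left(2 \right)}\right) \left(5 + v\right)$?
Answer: $- \frac{925356774}{5} \approx -1.8507 \cdot 10^{8}$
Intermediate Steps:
$A{\left(q,v \right)} = 5 + v$ ($A{\left(q,v \right)} = \left(6 - 5\right) \left(5 + v\right) = 1 \left(5 + v\right) = 5 + v$)
$\left(-48019 + 5 \cdot 44\right) \left(3867 + N{\left(A{\left(-6,- \frac{2}{15} \right)} \right)}\right) = \left(-48019 + 5 \cdot 44\right) \left(3867 + \left(5 - \frac{2}{15}\right)\right) = \left(-48019 + 220\right) \left(3867 + \left(5 - \frac{2}{15}\right)\right) = - 47799 \left(3867 + \left(5 - \frac{2}{15}\right)\right) = - 47799 \left(3867 + \frac{73}{15}\right) = \left(-47799\right) \frac{58078}{15} = - \frac{925356774}{5}$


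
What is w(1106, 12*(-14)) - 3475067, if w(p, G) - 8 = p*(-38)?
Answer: -3517087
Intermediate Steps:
w(p, G) = 8 - 38*p (w(p, G) = 8 + p*(-38) = 8 - 38*p)
w(1106, 12*(-14)) - 3475067 = (8 - 38*1106) - 3475067 = (8 - 42028) - 3475067 = -42020 - 3475067 = -3517087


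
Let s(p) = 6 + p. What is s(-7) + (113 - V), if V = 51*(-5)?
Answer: 367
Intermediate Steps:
V = -255
s(-7) + (113 - V) = (6 - 7) + (113 - 1*(-255)) = -1 + (113 + 255) = -1 + 368 = 367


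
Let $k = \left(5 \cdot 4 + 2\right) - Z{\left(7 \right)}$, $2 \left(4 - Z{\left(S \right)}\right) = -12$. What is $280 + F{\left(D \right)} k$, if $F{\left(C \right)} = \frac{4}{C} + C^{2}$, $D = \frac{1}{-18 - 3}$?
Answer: $- \frac{107012}{147} \approx -727.97$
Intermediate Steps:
$D = - \frac{1}{21}$ ($D = \frac{1}{-21} = - \frac{1}{21} \approx -0.047619$)
$Z{\left(S \right)} = 10$ ($Z{\left(S \right)} = 4 - -6 = 4 + 6 = 10$)
$F{\left(C \right)} = C^{2} + \frac{4}{C}$
$k = 12$ ($k = \left(5 \cdot 4 + 2\right) - 10 = \left(20 + 2\right) - 10 = 22 - 10 = 12$)
$280 + F{\left(D \right)} k = 280 + \frac{4 + \left(- \frac{1}{21}\right)^{3}}{- \frac{1}{21}} \cdot 12 = 280 + - 21 \left(4 - \frac{1}{9261}\right) 12 = 280 + \left(-21\right) \frac{37043}{9261} \cdot 12 = 280 - \frac{148172}{147} = - \frac{107012}{147}$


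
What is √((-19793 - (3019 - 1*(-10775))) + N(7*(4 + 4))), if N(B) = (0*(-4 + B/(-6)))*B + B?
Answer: I*√33531 ≈ 183.11*I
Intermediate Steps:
N(B) = B (N(B) = (0*(-4 + B*(-⅙)))*B + B = (0*(-4 - B/6))*B + B = 0*B + B = 0 + B = B)
√((-19793 - (3019 - 1*(-10775))) + N(7*(4 + 4))) = √((-19793 - (3019 - 1*(-10775))) + 7*(4 + 4)) = √((-19793 - (3019 + 10775)) + 7*8) = √((-19793 - 1*13794) + 56) = √((-19793 - 13794) + 56) = √(-33587 + 56) = √(-33531) = I*√33531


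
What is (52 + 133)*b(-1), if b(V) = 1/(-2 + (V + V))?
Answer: -185/4 ≈ -46.250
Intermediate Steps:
b(V) = 1/(-2 + 2*V)
(52 + 133)*b(-1) = (52 + 133)*(1/(2*(-1 - 1))) = 185*((1/2)/(-2)) = 185*((1/2)*(-1/2)) = 185*(-1/4) = -185/4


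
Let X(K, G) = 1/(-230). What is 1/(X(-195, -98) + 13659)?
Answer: 230/3141569 ≈ 7.3212e-5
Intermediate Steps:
X(K, G) = -1/230
1/(X(-195, -98) + 13659) = 1/(-1/230 + 13659) = 1/(3141569/230) = 230/3141569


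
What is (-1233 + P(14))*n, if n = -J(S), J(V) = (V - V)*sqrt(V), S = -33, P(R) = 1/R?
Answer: 0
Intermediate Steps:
J(V) = 0 (J(V) = 0*sqrt(V) = 0)
n = 0 (n = -1*0 = 0)
(-1233 + P(14))*n = (-1233 + 1/14)*0 = -17261/14*0 = 0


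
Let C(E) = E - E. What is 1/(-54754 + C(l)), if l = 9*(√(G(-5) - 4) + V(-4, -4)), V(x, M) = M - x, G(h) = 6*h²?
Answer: -1/54754 ≈ -1.8263e-5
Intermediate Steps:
l = 9*√146 (l = 9*(√(6*(-5)² - 4) + (-4 - 1*(-4))) = 9*(√(6*25 - 4) + (-4 + 4)) = 9*(√(150 - 4) + 0) = 9*(√146 + 0) = 9*√146 ≈ 108.75)
C(E) = 0
1/(-54754 + C(l)) = 1/(-54754 + 0) = 1/(-54754) = -1/54754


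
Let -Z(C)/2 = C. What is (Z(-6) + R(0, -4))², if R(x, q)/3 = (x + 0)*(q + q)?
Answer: 144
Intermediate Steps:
Z(C) = -2*C
R(x, q) = 6*q*x (R(x, q) = 3*((x + 0)*(q + q)) = 3*(x*(2*q)) = 3*(2*q*x) = 6*q*x)
(Z(-6) + R(0, -4))² = (-2*(-6) + 6*(-4)*0)² = (12 + 0)² = 12² = 144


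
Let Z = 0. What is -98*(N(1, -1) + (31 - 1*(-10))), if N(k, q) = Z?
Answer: -4018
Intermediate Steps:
N(k, q) = 0
-98*(N(1, -1) + (31 - 1*(-10))) = -98*(0 + (31 - 1*(-10))) = -98*(0 + (31 + 10)) = -98*(0 + 41) = -98*41 = -4018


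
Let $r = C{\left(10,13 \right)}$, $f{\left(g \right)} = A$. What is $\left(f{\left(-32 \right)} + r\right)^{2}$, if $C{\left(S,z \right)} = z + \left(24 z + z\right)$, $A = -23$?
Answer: $99225$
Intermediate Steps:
$f{\left(g \right)} = -23$
$C{\left(S,z \right)} = 26 z$ ($C{\left(S,z \right)} = z + 25 z = 26 z$)
$r = 338$ ($r = 26 \cdot 13 = 338$)
$\left(f{\left(-32 \right)} + r\right)^{2} = \left(-23 + 338\right)^{2} = 315^{2} = 99225$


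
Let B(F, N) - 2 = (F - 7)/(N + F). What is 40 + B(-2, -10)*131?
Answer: 1601/4 ≈ 400.25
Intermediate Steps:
B(F, N) = 2 + (-7 + F)/(F + N) (B(F, N) = 2 + (F - 7)/(N + F) = 2 + (-7 + F)/(F + N))
40 + B(-2, -10)*131 = 40 + ((-7 + 2*(-10) + 3*(-2))/(-2 - 10))*131 = 40 + ((-7 - 20 - 6)/(-12))*131 = 40 - 1/12*(-33)*131 = 40 + (11/4)*131 = 40 + 1441/4 = 1601/4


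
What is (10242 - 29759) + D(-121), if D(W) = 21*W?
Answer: -22058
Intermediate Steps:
(10242 - 29759) + D(-121) = (10242 - 29759) + 21*(-121) = -19517 - 2541 = -22058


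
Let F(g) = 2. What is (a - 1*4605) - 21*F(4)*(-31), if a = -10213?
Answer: -13516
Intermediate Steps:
(a - 1*4605) - 21*F(4)*(-31) = (-10213 - 1*4605) - 21*2*(-31) = (-10213 - 4605) - 42*(-31) = -14818 - 1*(-1302) = -14818 + 1302 = -13516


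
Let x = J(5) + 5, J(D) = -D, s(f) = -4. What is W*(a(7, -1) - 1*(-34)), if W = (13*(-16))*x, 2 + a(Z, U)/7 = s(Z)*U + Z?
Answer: 0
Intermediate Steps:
x = 0 (x = -1*5 + 5 = -5 + 5 = 0)
a(Z, U) = -14 - 28*U + 7*Z (a(Z, U) = -14 + 7*(-4*U + Z) = -14 + 7*(Z - 4*U) = -14 + (-28*U + 7*Z) = -14 - 28*U + 7*Z)
W = 0 (W = (13*(-16))*0 = -208*0 = 0)
W*(a(7, -1) - 1*(-34)) = 0*((-14 - 28*(-1) + 7*7) - 1*(-34)) = 0*((-14 + 28 + 49) + 34) = 0*(63 + 34) = 0*97 = 0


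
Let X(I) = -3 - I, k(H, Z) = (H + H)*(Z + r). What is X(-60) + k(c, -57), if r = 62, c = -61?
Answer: -553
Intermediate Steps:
k(H, Z) = 2*H*(62 + Z) (k(H, Z) = (H + H)*(Z + 62) = (2*H)*(62 + Z) = 2*H*(62 + Z))
X(-60) + k(c, -57) = (-3 - 1*(-60)) + 2*(-61)*(62 - 57) = (-3 + 60) + 2*(-61)*5 = 57 - 610 = -553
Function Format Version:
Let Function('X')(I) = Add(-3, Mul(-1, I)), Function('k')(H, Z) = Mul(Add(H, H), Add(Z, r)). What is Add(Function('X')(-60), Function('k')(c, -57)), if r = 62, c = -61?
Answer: -553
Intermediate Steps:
Function('k')(H, Z) = Mul(2, H, Add(62, Z)) (Function('k')(H, Z) = Mul(Add(H, H), Add(Z, 62)) = Mul(Mul(2, H), Add(62, Z)) = Mul(2, H, Add(62, Z)))
Add(Function('X')(-60), Function('k')(c, -57)) = Add(Add(-3, Mul(-1, -60)), Mul(2, -61, Add(62, -57))) = Add(Add(-3, 60), Mul(2, -61, 5)) = Add(57, -610) = -553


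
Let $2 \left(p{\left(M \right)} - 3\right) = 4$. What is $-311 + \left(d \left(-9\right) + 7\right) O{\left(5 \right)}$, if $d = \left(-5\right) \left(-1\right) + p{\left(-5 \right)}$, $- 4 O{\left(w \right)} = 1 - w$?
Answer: $-394$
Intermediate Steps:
$O{\left(w \right)} = - \frac{1}{4} + \frac{w}{4}$ ($O{\left(w \right)} = - \frac{1 - w}{4} = - \frac{1}{4} + \frac{w}{4}$)
$p{\left(M \right)} = 5$ ($p{\left(M \right)} = 3 + \frac{1}{2} \cdot 4 = 3 + 2 = 5$)
$d = 10$ ($d = \left(-5\right) \left(-1\right) + 5 = 5 + 5 = 10$)
$-311 + \left(d \left(-9\right) + 7\right) O{\left(5 \right)} = -311 + \left(10 \left(-9\right) + 7\right) \left(- \frac{1}{4} + \frac{1}{4} \cdot 5\right) = -311 + \left(-90 + 7\right) \left(- \frac{1}{4} + \frac{5}{4}\right) = -311 - 83 = -394$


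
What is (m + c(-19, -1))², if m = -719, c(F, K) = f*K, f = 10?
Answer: 531441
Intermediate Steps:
c(F, K) = 10*K
(m + c(-19, -1))² = (-719 + 10*(-1))² = (-719 - 10)² = (-729)² = 531441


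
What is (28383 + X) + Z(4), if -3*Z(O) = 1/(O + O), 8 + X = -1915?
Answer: 635039/24 ≈ 26460.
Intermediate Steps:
X = -1923 (X = -8 - 1915 = -1923)
Z(O) = -1/(6*O) (Z(O) = -1/(3*(O + O)) = -1/(2*O)/3 = -1/(6*O))
(28383 + X) + Z(4) = (28383 - 1923) - ⅙/4 = 26460 - ⅙*¼ = 26460 - 1/24 = 635039/24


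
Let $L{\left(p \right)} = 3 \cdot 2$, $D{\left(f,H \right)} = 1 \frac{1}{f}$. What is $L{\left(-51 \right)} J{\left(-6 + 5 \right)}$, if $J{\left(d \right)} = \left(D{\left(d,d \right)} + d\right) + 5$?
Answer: $18$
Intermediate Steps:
$D{\left(f,H \right)} = \frac{1}{f}$
$J{\left(d \right)} = 5 + d + \frac{1}{d}$ ($J{\left(d \right)} = \left(\frac{1}{d} + d\right) + 5 = \left(d + \frac{1}{d}\right) + 5 = 5 + d + \frac{1}{d}$)
$L{\left(p \right)} = 6$
$L{\left(-51 \right)} J{\left(-6 + 5 \right)} = 6 \left(5 + \left(-6 + 5\right) + \frac{1}{-6 + 5}\right) = 6 \left(5 - 1 + \frac{1}{-1}\right) = 6 \left(5 - 1 - 1\right) = 6 \cdot 3 = 18$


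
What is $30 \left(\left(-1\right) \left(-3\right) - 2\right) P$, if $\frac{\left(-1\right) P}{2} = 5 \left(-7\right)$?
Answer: $2100$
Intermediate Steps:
$P = 70$ ($P = - 2 \cdot 5 \left(-7\right) = \left(-2\right) \left(-35\right) = 70$)
$30 \left(\left(-1\right) \left(-3\right) - 2\right) P = 30 \left(\left(-1\right) \left(-3\right) - 2\right) 70 = 30 \left(3 - 2\right) 70 = 30 \cdot 1 \cdot 70 = 30 \cdot 70 = 2100$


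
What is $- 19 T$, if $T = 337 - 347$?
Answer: $190$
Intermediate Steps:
$T = -10$ ($T = 337 - 347 = -10$)
$- 19 T = \left(-19\right) \left(-10\right) = 190$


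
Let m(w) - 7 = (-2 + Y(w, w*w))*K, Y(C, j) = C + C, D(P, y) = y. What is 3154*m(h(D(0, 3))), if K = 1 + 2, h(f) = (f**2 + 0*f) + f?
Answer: 230242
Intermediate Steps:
h(f) = f + f**2 (h(f) = (f**2 + 0) + f = f**2 + f = f + f**2)
Y(C, j) = 2*C
K = 3
m(w) = 1 + 6*w (m(w) = 7 + (-2 + 2*w)*3 = 7 + (-6 + 6*w) = 1 + 6*w)
3154*m(h(D(0, 3))) = 3154*(1 + 6*(3*(1 + 3))) = 3154*(1 + 6*(3*4)) = 3154*(1 + 6*12) = 3154*(1 + 72) = 3154*73 = 230242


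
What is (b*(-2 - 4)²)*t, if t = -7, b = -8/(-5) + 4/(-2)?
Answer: 504/5 ≈ 100.80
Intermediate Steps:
b = -⅖ (b = -8*(-⅕) + 4*(-½) = 8/5 - 2 = -⅖ ≈ -0.40000)
(b*(-2 - 4)²)*t = -2*(-2 - 4)²/5*(-7) = -⅖*(-6)²*(-7) = -⅖*36*(-7) = -72/5*(-7) = 504/5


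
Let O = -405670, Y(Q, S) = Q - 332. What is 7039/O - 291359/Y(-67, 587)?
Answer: 118192796969/161862330 ≈ 730.21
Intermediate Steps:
Y(Q, S) = -332 + Q
7039/O - 291359/Y(-67, 587) = 7039/(-405670) - 291359/(-332 - 67) = 7039*(-1/405670) - 291359/(-399) = -7039/405670 - 291359*(-1/399) = -7039/405670 + 291359/399 = 118192796969/161862330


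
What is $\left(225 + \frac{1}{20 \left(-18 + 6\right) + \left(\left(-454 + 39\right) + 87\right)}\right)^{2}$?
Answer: $\frac{16332584401}{322624} \approx 50624.0$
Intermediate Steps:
$\left(225 + \frac{1}{20 \left(-18 + 6\right) + \left(\left(-454 + 39\right) + 87\right)}\right)^{2} = \left(225 + \frac{1}{20 \left(-12\right) + \left(-415 + 87\right)}\right)^{2} = \left(225 + \frac{1}{-240 - 328}\right)^{2} = \left(225 + \frac{1}{-568}\right)^{2} = \left(225 - \frac{1}{568}\right)^{2} = \left(\frac{127799}{568}\right)^{2} = \frac{16332584401}{322624}$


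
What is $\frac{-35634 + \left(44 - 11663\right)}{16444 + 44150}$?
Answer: $- \frac{15751}{20198} \approx -0.77983$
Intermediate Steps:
$\frac{-35634 + \left(44 - 11663\right)}{16444 + 44150} = \frac{-35634 + \left(44 - 11663\right)}{60594} = \left(-35634 - 11619\right) \frac{1}{60594} = \left(-47253\right) \frac{1}{60594} = - \frac{15751}{20198}$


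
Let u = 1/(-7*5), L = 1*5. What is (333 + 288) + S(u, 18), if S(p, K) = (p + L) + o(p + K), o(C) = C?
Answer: 22538/35 ≈ 643.94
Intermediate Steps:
L = 5
u = -1/35 (u = 1/(-35) = -1/35 ≈ -0.028571)
S(p, K) = 5 + K + 2*p (S(p, K) = (p + 5) + (p + K) = (5 + p) + (K + p) = 5 + K + 2*p)
(333 + 288) + S(u, 18) = (333 + 288) + (5 + 18 + 2*(-1/35)) = 621 + (5 + 18 - 2/35) = 621 + 803/35 = 22538/35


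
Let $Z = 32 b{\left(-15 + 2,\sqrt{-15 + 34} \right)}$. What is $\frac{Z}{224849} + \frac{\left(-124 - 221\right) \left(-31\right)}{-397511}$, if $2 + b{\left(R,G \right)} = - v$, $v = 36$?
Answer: $- \frac{2888133431}{89379950839} \approx -0.032313$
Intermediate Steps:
$b{\left(R,G \right)} = -38$ ($b{\left(R,G \right)} = -2 - 36 = -38$)
$Z = -1216$ ($Z = 32 \left(-38\right) = -1216$)
$\frac{Z}{224849} + \frac{\left(-124 - 221\right) \left(-31\right)}{-397511} = - \frac{1216}{224849} + \frac{\left(-124 - 221\right) \left(-31\right)}{-397511} = \left(-1216\right) \frac{1}{224849} + \left(-345\right) \left(-31\right) \left(- \frac{1}{397511}\right) = - \frac{1216}{224849} + 10695 \left(- \frac{1}{397511}\right) = - \frac{1216}{224849} - \frac{10695}{397511} = - \frac{2888133431}{89379950839}$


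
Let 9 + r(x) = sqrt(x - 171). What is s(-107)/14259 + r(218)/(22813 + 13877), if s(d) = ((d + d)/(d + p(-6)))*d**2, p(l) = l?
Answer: 29959717979/19705795410 + sqrt(47)/36690 ≈ 1.5205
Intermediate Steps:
r(x) = -9 + sqrt(-171 + x) (r(x) = -9 + sqrt(x - 171) = -9 + sqrt(-171 + x))
s(d) = 2*d**3/(-6 + d) (s(d) = ((d + d)/(d - 6))*d**2 = ((2*d)/(-6 + d))*d**2 = (2*d/(-6 + d))*d**2 = 2*d**3/(-6 + d))
s(-107)/14259 + r(218)/(22813 + 13877) = (2*(-107)**3/(-6 - 107))/14259 + (-9 + sqrt(-171 + 218))/(22813 + 13877) = (2*(-1225043)/(-113))*(1/14259) + (-9 + sqrt(47))/36690 = (2*(-1225043)*(-1/113))*(1/14259) + (-9 + sqrt(47))*(1/36690) = (2450086/113)*(1/14259) + (-3/12230 + sqrt(47)/36690) = 2450086/1611267 + (-3/12230 + sqrt(47)/36690) = 29959717979/19705795410 + sqrt(47)/36690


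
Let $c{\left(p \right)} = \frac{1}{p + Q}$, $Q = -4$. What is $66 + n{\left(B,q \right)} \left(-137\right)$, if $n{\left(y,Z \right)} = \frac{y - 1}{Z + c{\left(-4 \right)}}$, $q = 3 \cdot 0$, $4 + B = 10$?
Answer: $5546$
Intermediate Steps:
$B = 6$ ($B = -4 + 10 = 6$)
$c{\left(p \right)} = \frac{1}{-4 + p}$ ($c{\left(p \right)} = \frac{1}{p - 4} = \frac{1}{-4 + p}$)
$q = 0$
$n{\left(y,Z \right)} = \frac{-1 + y}{- \frac{1}{8} + Z}$ ($n{\left(y,Z \right)} = \frac{y - 1}{Z + \frac{1}{-4 - 4}} = \frac{-1 + y}{Z + \frac{1}{-8}} = \frac{-1 + y}{Z - \frac{1}{8}} = \frac{-1 + y}{- \frac{1}{8} + Z}$)
$66 + n{\left(B,q \right)} \left(-137\right) = 66 + \frac{8 \left(-1 + 6\right)}{-1 + 8 \cdot 0} \left(-137\right) = 66 + 8 \frac{1}{-1 + 0} \cdot 5 \left(-137\right) = 66 + 8 \frac{1}{-1} \cdot 5 \left(-137\right) = 66 + 8 \left(-1\right) 5 \left(-137\right) = 66 - -5480 = 66 + 5480 = 5546$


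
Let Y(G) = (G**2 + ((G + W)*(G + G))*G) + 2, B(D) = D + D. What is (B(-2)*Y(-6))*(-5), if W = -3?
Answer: -12200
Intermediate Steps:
B(D) = 2*D
Y(G) = 2 + G**2 + 2*G**2*(-3 + G) (Y(G) = (G**2 + ((G - 3)*(G + G))*G) + 2 = (G**2 + ((-3 + G)*(2*G))*G) + 2 = (G**2 + (2*G*(-3 + G))*G) + 2 = (G**2 + 2*G**2*(-3 + G)) + 2 = 2 + G**2 + 2*G**2*(-3 + G))
(B(-2)*Y(-6))*(-5) = ((2*(-2))*(2 - 5*(-6)**2 + 2*(-6)**3))*(-5) = -4*(2 - 5*36 + 2*(-216))*(-5) = -4*(2 - 180 - 432)*(-5) = -4*(-610)*(-5) = 2440*(-5) = -12200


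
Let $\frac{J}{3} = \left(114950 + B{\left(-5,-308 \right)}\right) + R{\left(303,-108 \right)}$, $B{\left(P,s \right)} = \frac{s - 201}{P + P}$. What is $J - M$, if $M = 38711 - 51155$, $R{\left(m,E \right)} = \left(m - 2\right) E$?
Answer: $\frac{2599227}{10} \approx 2.5992 \cdot 10^{5}$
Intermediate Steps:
$B{\left(P,s \right)} = \frac{-201 + s}{2 P}$
$R{\left(m,E \right)} = E \left(-2 + m\right)$ ($R{\left(m,E \right)} = \left(-2 + m\right) E = E \left(-2 + m\right)$)
$M = -12444$ ($M = 38711 - 51155 = -12444$)
$J = \frac{2474787}{10}$ ($J = 3 \left(\left(114950 + \frac{-201 - 308}{2 \left(-5\right)}\right) - 108 \left(-2 + 303\right)\right) = 3 \left(\left(114950 + \frac{1}{2} \left(- \frac{1}{5}\right) \left(-509\right)\right) - 32508\right) = 3 \left(\left(114950 + \frac{509}{10}\right) - 32508\right) = 3 \left(\frac{1150009}{10} - 32508\right) = 3 \cdot \frac{824929}{10} = \frac{2474787}{10} \approx 2.4748 \cdot 10^{5}$)
$J - M = \frac{2474787}{10} - -12444 = \frac{2474787}{10} + 12444 = \frac{2599227}{10}$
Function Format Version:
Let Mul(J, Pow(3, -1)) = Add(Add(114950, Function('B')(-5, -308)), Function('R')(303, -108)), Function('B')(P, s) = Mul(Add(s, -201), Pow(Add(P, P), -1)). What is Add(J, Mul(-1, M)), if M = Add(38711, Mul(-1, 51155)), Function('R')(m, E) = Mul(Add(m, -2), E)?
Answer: Rational(2599227, 10) ≈ 2.5992e+5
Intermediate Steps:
Function('B')(P, s) = Mul(Rational(1, 2), Pow(P, -1), Add(-201, s)) (Function('B')(P, s) = Mul(Add(-201, s), Pow(Mul(2, P), -1)) = Mul(Add(-201, s), Mul(Rational(1, 2), Pow(P, -1))) = Mul(Rational(1, 2), Pow(P, -1), Add(-201, s)))
Function('R')(m, E) = Mul(E, Add(-2, m)) (Function('R')(m, E) = Mul(Add(-2, m), E) = Mul(E, Add(-2, m)))
M = -12444 (M = Add(38711, -51155) = -12444)
J = Rational(2474787, 10) (J = Mul(3, Add(Add(114950, Mul(Rational(1, 2), Pow(-5, -1), Add(-201, -308))), Mul(-108, Add(-2, 303)))) = Mul(3, Add(Add(114950, Mul(Rational(1, 2), Rational(-1, 5), -509)), Mul(-108, 301))) = Mul(3, Add(Add(114950, Rational(509, 10)), -32508)) = Mul(3, Add(Rational(1150009, 10), -32508)) = Mul(3, Rational(824929, 10)) = Rational(2474787, 10) ≈ 2.4748e+5)
Add(J, Mul(-1, M)) = Add(Rational(2474787, 10), Mul(-1, -12444)) = Add(Rational(2474787, 10), 12444) = Rational(2599227, 10)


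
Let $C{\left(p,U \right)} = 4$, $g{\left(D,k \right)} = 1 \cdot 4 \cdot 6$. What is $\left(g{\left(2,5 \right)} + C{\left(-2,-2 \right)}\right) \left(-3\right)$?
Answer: $-84$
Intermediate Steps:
$g{\left(D,k \right)} = 24$ ($g{\left(D,k \right)} = 4 \cdot 6 = 24$)
$\left(g{\left(2,5 \right)} + C{\left(-2,-2 \right)}\right) \left(-3\right) = \left(24 + 4\right) \left(-3\right) = 28 \left(-3\right) = -84$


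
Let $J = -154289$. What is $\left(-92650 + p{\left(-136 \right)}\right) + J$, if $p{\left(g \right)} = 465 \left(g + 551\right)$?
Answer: $-53964$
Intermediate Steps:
$p{\left(g \right)} = 256215 + 465 g$ ($p{\left(g \right)} = 465 \left(551 + g\right) = 256215 + 465 g$)
$\left(-92650 + p{\left(-136 \right)}\right) + J = \left(-92650 + \left(256215 + 465 \left(-136\right)\right)\right) - 154289 = \left(-92650 + \left(256215 - 63240\right)\right) - 154289 = \left(-92650 + 192975\right) - 154289 = 100325 - 154289 = -53964$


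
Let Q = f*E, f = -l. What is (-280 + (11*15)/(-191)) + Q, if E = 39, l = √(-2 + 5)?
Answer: -53645/191 - 39*√3 ≈ -348.41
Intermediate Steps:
l = √3 ≈ 1.7320
f = -√3 ≈ -1.7320
Q = -39*√3 (Q = -√3*39 = -39*√3 ≈ -67.550)
(-280 + (11*15)/(-191)) + Q = (-280 + (11*15)/(-191)) - 39*√3 = (-280 + 165*(-1/191)) - 39*√3 = (-280 - 165/191) - 39*√3 = -53645/191 - 39*√3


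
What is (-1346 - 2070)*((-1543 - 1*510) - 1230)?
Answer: 11214728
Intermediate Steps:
(-1346 - 2070)*((-1543 - 1*510) - 1230) = -3416*((-1543 - 510) - 1230) = -3416*(-2053 - 1230) = -3416*(-3283) = 11214728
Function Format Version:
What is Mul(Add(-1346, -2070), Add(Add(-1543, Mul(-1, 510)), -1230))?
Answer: 11214728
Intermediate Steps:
Mul(Add(-1346, -2070), Add(Add(-1543, Mul(-1, 510)), -1230)) = Mul(-3416, Add(Add(-1543, -510), -1230)) = Mul(-3416, Add(-2053, -1230)) = Mul(-3416, -3283) = 11214728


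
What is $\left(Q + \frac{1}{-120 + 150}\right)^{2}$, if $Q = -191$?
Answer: $\frac{32821441}{900} \approx 36468.0$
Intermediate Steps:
$\left(Q + \frac{1}{-120 + 150}\right)^{2} = \left(-191 + \frac{1}{-120 + 150}\right)^{2} = \left(-191 + \frac{1}{30}\right)^{2} = \left(- \frac{5729}{30}\right)^{2} = \frac{32821441}{900}$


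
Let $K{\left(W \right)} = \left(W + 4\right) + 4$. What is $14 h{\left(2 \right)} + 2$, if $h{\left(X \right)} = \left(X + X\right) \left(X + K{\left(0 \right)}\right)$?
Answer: $562$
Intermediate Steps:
$K{\left(W \right)} = 8 + W$ ($K{\left(W \right)} = \left(4 + W\right) + 4 = 8 + W$)
$h{\left(X \right)} = 2 X \left(8 + X\right)$ ($h{\left(X \right)} = \left(X + X\right) \left(X + \left(8 + 0\right)\right) = 2 X \left(X + 8\right) = 2 X \left(8 + X\right)$)
$14 h{\left(2 \right)} + 2 = 14 \cdot 2 \cdot 2 \left(8 + 2\right) + 2 = 14 \cdot 2 \cdot 2 \cdot 10 + 2 = 14 \cdot 40 + 2 = 560 + 2 = 562$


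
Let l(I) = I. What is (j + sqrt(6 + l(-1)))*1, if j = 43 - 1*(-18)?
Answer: 61 + sqrt(5) ≈ 63.236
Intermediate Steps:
j = 61 (j = 43 + 18 = 61)
(j + sqrt(6 + l(-1)))*1 = (61 + sqrt(6 - 1))*1 = (61 + sqrt(5))*1 = 61 + sqrt(5)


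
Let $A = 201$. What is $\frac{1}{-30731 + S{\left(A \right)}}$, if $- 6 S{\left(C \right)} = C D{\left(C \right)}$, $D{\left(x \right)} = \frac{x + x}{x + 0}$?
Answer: $- \frac{1}{30798} \approx -3.247 \cdot 10^{-5}$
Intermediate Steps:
$D{\left(x \right)} = 2$ ($D{\left(x \right)} = \frac{2 x}{x} = 2$)
$S{\left(C \right)} = - \frac{C}{3}$ ($S{\left(C \right)} = - \frac{C 2}{6} = - \frac{2 C}{6} = - \frac{C}{3}$)
$\frac{1}{-30731 + S{\left(A \right)}} = \frac{1}{-30731 - 67} = \frac{1}{-30798} = - \frac{1}{30798}$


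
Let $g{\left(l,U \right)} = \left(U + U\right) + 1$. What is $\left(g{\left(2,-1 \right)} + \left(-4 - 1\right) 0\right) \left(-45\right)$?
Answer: $45$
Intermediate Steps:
$g{\left(l,U \right)} = 1 + 2 U$ ($g{\left(l,U \right)} = 2 U + 1 = 1 + 2 U$)
$\left(g{\left(2,-1 \right)} + \left(-4 - 1\right) 0\right) \left(-45\right) = \left(\left(1 + 2 \left(-1\right)\right) + \left(-4 - 1\right) 0\right) \left(-45\right) = \left(\left(1 - 2\right) - 0\right) \left(-45\right) = \left(-1 + 0\right) \left(-45\right) = \left(-1\right) \left(-45\right) = 45$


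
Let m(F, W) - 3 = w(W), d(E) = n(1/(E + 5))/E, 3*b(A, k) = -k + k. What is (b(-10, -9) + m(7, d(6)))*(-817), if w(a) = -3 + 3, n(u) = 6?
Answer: -2451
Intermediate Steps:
b(A, k) = 0 (b(A, k) = (-k + k)/3 = (⅓)*0 = 0)
d(E) = 6/E
w(a) = 0
m(F, W) = 3 (m(F, W) = 3 + 0 = 3)
(b(-10, -9) + m(7, d(6)))*(-817) = (0 + 3)*(-817) = 3*(-817) = -2451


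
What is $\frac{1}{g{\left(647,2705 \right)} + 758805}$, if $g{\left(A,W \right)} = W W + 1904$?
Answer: $\frac{1}{8077734} \approx 1.238 \cdot 10^{-7}$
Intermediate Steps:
$g{\left(A,W \right)} = 1904 + W^{2}$ ($g{\left(A,W \right)} = W^{2} + 1904 = 1904 + W^{2}$)
$\frac{1}{g{\left(647,2705 \right)} + 758805} = \frac{1}{\left(1904 + 2705^{2}\right) + 758805} = \frac{1}{\left(1904 + 7317025\right) + 758805} = \frac{1}{7318929 + 758805} = \frac{1}{8077734}$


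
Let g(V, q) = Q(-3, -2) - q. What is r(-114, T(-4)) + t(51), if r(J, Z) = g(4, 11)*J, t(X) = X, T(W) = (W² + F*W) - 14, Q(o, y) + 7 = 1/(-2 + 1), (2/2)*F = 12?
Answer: 2217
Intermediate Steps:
F = 12
Q(o, y) = -8 (Q(o, y) = -7 + 1/(-2 + 1) = -7 + 1/(-1) = -7 - 1 = -8)
T(W) = -14 + W² + 12*W (T(W) = (W² + 12*W) - 14 = -14 + W² + 12*W)
g(V, q) = -8 - q
r(J, Z) = -19*J (r(J, Z) = (-8 - 1*11)*J = (-8 - 11)*J = -19*J)
r(-114, T(-4)) + t(51) = -19*(-114) + 51 = 2166 + 51 = 2217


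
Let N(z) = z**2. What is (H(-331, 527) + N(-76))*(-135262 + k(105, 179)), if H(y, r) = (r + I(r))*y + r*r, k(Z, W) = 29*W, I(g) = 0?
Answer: -14186583828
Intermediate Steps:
H(y, r) = r**2 + r*y (H(y, r) = (r + 0)*y + r*r = r*y + r**2 = r**2 + r*y)
(H(-331, 527) + N(-76))*(-135262 + k(105, 179)) = (527*(527 - 331) + (-76)**2)*(-135262 + 29*179) = (527*196 + 5776)*(-135262 + 5191) = (103292 + 5776)*(-130071) = 109068*(-130071) = -14186583828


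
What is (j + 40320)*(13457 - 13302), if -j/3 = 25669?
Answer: -5686485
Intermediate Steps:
j = -77007 (j = -3*25669 = -77007)
(j + 40320)*(13457 - 13302) = (-77007 + 40320)*(13457 - 13302) = -36687*155 = -5686485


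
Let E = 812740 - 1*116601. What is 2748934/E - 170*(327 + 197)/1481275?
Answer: 801983029746/206234659445 ≈ 3.8887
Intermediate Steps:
E = 696139 (E = 812740 - 116601 = 696139)
2748934/E - 170*(327 + 197)/1481275 = 2748934/696139 - 170*(327 + 197)/1481275 = 2748934*(1/696139) - 170*524*(1/1481275) = 2748934/696139 - 89080*1/1481275 = 2748934/696139 - 17816/296255 = 801983029746/206234659445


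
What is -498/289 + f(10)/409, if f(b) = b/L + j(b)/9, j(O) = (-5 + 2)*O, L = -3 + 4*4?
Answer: -7972498/4609839 ≈ -1.7295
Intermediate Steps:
L = 13 (L = -3 + 16 = 13)
j(O) = -3*O
f(b) = -10*b/39 (f(b) = b/13 - 3*b/9 = b*(1/13) - 3*b*(⅑) = b/13 - b/3 = -10*b/39)
-498/289 + f(10)/409 = -498/289 - 10/39*10/409 = -498*1/289 - 100/39*1/409 = -498/289 - 100/15951 = -7972498/4609839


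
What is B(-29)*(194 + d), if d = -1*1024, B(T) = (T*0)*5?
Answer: 0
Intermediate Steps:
B(T) = 0 (B(T) = 0*5 = 0)
d = -1024
B(-29)*(194 + d) = 0*(194 - 1024) = 0*(-830) = 0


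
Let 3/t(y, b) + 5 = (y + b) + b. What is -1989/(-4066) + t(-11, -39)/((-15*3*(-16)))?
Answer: 22433887/45864480 ≈ 0.48913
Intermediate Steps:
t(y, b) = 3/(-5 + y + 2*b) (t(y, b) = 3/(-5 + ((y + b) + b)) = 3/(-5 + ((b + y) + b)) = 3/(-5 + (y + 2*b)) = 3/(-5 + y + 2*b))
-1989/(-4066) + t(-11, -39)/((-15*3*(-16))) = -1989/(-4066) + (3/(-5 - 11 + 2*(-39)))/((-15*3*(-16))) = -1989*(-1/4066) + (3/(-5 - 11 - 78))/((-45*(-16))) = 1989/4066 + (3/(-94))/720 = 1989/4066 + (3*(-1/94))*(1/720) = 1989/4066 - 3/94*1/720 = 1989/4066 - 1/22560 = 22433887/45864480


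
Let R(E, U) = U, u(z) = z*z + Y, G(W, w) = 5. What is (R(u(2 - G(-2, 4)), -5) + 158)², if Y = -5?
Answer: 23409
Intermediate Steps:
u(z) = -5 + z² (u(z) = z*z - 5 = z² - 5 = -5 + z²)
(R(u(2 - G(-2, 4)), -5) + 158)² = (-5 + 158)² = 153² = 23409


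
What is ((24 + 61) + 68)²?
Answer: 23409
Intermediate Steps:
((24 + 61) + 68)² = (85 + 68)² = 153² = 23409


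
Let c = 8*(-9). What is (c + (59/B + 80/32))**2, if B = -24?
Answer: 2982529/576 ≈ 5178.0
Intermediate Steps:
c = -72
(c + (59/B + 80/32))**2 = (-72 + (59/(-24) + 80/32))**2 = (-72 + (59*(-1/24) + 80*(1/32)))**2 = (-72 + (-59/24 + 5/2))**2 = (-72 + 1/24)**2 = (-1727/24)**2 = 2982529/576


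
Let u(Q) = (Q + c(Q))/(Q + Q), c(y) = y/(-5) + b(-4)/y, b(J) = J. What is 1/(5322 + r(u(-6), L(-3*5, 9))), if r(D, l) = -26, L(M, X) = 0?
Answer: 1/5296 ≈ 0.00018882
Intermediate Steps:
c(y) = -4/y - y/5 (c(y) = y/(-5) - 4/y = y*(-⅕) - 4/y = -y/5 - 4/y = -4/y - y/5)
u(Q) = (-4/Q + 4*Q/5)/(2*Q) (u(Q) = (Q + (-4/Q - Q/5))/(Q + Q) = (-4/Q + 4*Q/5)/((2*Q)) = (-4/Q + 4*Q/5)*(1/(2*Q)) = (-4/Q + 4*Q/5)/(2*Q))
1/(5322 + r(u(-6), L(-3*5, 9))) = 1/(5322 - 26) = 1/5296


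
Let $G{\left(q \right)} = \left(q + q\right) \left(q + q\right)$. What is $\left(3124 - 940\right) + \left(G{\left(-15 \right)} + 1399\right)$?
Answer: $4483$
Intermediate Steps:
$G{\left(q \right)} = 4 q^{2}$ ($G{\left(q \right)} = 2 q 2 q = 4 q^{2}$)
$\left(3124 - 940\right) + \left(G{\left(-15 \right)} + 1399\right) = \left(3124 - 940\right) + \left(4 \left(-15\right)^{2} + 1399\right) = 2184 + \left(4 \cdot 225 + 1399\right) = 2184 + \left(900 + 1399\right) = 2184 + 2299 = 4483$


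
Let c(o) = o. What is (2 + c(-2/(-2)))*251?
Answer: 753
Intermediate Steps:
(2 + c(-2/(-2)))*251 = (2 - 2/(-2))*251 = (2 - 2*(-½))*251 = (2 + 1)*251 = 3*251 = 753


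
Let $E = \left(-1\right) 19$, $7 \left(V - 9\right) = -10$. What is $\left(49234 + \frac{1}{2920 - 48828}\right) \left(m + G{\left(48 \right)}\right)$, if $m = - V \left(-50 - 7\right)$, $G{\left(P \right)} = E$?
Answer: $\frac{1631889288062}{80339} \approx 2.0313 \cdot 10^{7}$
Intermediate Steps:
$V = \frac{53}{7}$ ($V = 9 + \frac{1}{7} \left(-10\right) = 9 - \frac{10}{7} = \frac{53}{7} \approx 7.5714$)
$E = -19$
$G{\left(P \right)} = -19$
$m = \frac{3021}{7}$ ($m = - \frac{53 \left(-50 - 7\right)}{7} = - \frac{53 \left(-57\right)}{7} = \left(-1\right) \left(- \frac{3021}{7}\right) = \frac{3021}{7} \approx 431.57$)
$\left(49234 + \frac{1}{2920 - 48828}\right) \left(m + G{\left(48 \right)}\right) = \left(49234 + \frac{1}{2920 - 48828}\right) \left(\frac{3021}{7} - 19\right) = \left(49234 + \frac{1}{-45908}\right) \frac{2888}{7} = \left(49234 - \frac{1}{45908}\right) \frac{2888}{7} = \frac{2260234471}{45908} \cdot \frac{2888}{7} = \frac{1631889288062}{80339}$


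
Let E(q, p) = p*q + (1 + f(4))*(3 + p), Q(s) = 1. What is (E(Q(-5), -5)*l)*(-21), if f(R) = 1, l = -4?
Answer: -756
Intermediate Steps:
E(q, p) = 6 + 2*p + p*q (E(q, p) = p*q + (1 + 1)*(3 + p) = p*q + 2*(3 + p) = p*q + (6 + 2*p) = 6 + 2*p + p*q)
(E(Q(-5), -5)*l)*(-21) = ((6 + 2*(-5) - 5*1)*(-4))*(-21) = ((6 - 10 - 5)*(-4))*(-21) = -9*(-4)*(-21) = 36*(-21) = -756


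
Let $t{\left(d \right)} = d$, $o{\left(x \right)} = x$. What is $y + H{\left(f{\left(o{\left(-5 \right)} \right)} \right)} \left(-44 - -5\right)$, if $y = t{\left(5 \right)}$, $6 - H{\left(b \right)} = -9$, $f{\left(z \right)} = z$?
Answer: $-580$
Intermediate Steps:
$H{\left(b \right)} = 15$ ($H{\left(b \right)} = 6 - -9 = 6 + 9 = 15$)
$y = 5$
$y + H{\left(f{\left(o{\left(-5 \right)} \right)} \right)} \left(-44 - -5\right) = 5 + 15 \left(-44 - -5\right) = 5 + 15 \left(-44 + 5\right) = 5 + 15 \left(-39\right) = 5 - 585 = -580$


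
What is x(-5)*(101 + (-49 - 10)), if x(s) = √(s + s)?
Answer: 42*I*√10 ≈ 132.82*I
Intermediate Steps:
x(s) = √2*√s (x(s) = √(2*s) = √2*√s)
x(-5)*(101 + (-49 - 10)) = (√2*√(-5))*(101 + (-49 - 10)) = (√2*(I*√5))*(101 - 59) = (I*√10)*42 = 42*I*√10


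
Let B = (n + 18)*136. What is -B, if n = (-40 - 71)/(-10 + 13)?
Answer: 2584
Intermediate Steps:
n = -37 (n = -111/3 = -111*⅓ = -37)
B = -2584 (B = (-37 + 18)*136 = -19*136 = -2584)
-B = -1*(-2584) = 2584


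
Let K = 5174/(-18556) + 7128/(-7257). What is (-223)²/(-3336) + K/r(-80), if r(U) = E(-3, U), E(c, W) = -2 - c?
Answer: -605254496497/37435727976 ≈ -16.168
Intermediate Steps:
r(U) = 1 (r(U) = -2 - 1*(-3) = -2 + 3 = 1)
K = -28302481/22443482 (K = 5174*(-1/18556) + 7128*(-1/7257) = -2587/9278 - 2376/2419 = -28302481/22443482 ≈ -1.2611)
(-223)²/(-3336) + K/r(-80) = (-223)²/(-3336) - 28302481/22443482/1 = 49729*(-1/3336) - 28302481/22443482*1 = -49729/3336 - 28302481/22443482 = -605254496497/37435727976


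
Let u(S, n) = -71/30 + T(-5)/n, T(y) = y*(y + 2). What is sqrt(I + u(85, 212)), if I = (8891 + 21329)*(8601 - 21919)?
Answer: I*sqrt(1017484311680295)/1590 ≈ 20062.0*I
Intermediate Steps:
T(y) = y*(2 + y)
u(S, n) = -71/30 + 15/n (u(S, n) = -71/30 + (-5*(2 - 5))/n = -71*1/30 + (-5*(-3))/n = -71/30 + 15/n)
I = -402469960 (I = 30220*(-13318) = -402469960)
sqrt(I + u(85, 212)) = sqrt(-402469960 + (-71/30 + 15/212)) = sqrt(-402469960 - 7301/3180) = sqrt(-1279854480101/3180) = I*sqrt(1017484311680295)/1590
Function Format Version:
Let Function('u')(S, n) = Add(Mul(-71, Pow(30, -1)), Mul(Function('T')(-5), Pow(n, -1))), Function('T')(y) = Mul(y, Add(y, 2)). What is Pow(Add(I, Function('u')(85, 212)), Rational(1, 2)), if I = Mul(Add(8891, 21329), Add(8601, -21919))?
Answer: Mul(Rational(1, 1590), I, Pow(1017484311680295, Rational(1, 2))) ≈ Mul(20062., I)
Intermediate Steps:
Function('T')(y) = Mul(y, Add(2, y))
Function('u')(S, n) = Add(Rational(-71, 30), Mul(15, Pow(n, -1))) (Function('u')(S, n) = Add(Mul(-71, Pow(30, -1)), Mul(Mul(-5, Add(2, -5)), Pow(n, -1))) = Add(Mul(-71, Rational(1, 30)), Mul(Mul(-5, -3), Pow(n, -1))) = Add(Rational(-71, 30), Mul(15, Pow(n, -1))))
I = -402469960 (I = Mul(30220, -13318) = -402469960)
Pow(Add(I, Function('u')(85, 212)), Rational(1, 2)) = Pow(Add(-402469960, Add(Rational(-71, 30), Mul(15, Pow(212, -1)))), Rational(1, 2)) = Pow(Add(-402469960, Add(Rational(-71, 30), Mul(15, Rational(1, 212)))), Rational(1, 2)) = Pow(Add(-402469960, Add(Rational(-71, 30), Rational(15, 212))), Rational(1, 2)) = Pow(Add(-402469960, Rational(-7301, 3180)), Rational(1, 2)) = Pow(Rational(-1279854480101, 3180), Rational(1, 2)) = Mul(Rational(1, 1590), I, Pow(1017484311680295, Rational(1, 2)))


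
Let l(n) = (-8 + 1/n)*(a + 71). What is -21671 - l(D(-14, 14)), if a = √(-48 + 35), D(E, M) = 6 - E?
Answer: -422131/20 + 159*I*√13/20 ≈ -21107.0 + 28.664*I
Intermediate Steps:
a = I*√13 (a = √(-13) = I*√13 ≈ 3.6056*I)
l(n) = (-8 + 1/n)*(71 + I*√13) (l(n) = (-8 + 1/n)*(I*√13 + 71) = (-8 + 1/n)*(71 + I*√13))
-21671 - l(D(-14, 14)) = -21671 - (71 + I*√13 - 8*(6 - 1*(-14))*(71 + I*√13))/(6 - 1*(-14)) = -21671 - (71 + I*√13 - 8*(6 + 14)*(71 + I*√13))/(6 + 14) = -21671 - (71 + I*√13 - 8*20*(71 + I*√13))/20 = -21671 - (71 + I*√13 + (-11360 - 160*I*√13))/20 = -21671 - (-11289 - 159*I*√13)/20 = -21671 - (-11289/20 - 159*I*√13/20) = -21671 + (11289/20 + 159*I*√13/20) = -422131/20 + 159*I*√13/20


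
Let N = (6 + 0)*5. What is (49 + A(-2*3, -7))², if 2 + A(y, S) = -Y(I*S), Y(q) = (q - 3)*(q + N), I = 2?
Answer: 101761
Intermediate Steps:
N = 30 (N = 6*5 = 30)
Y(q) = (-3 + q)*(30 + q) (Y(q) = (q - 3)*(q + 30) = (-3 + q)*(30 + q))
A(y, S) = 88 - 54*S - 4*S² (A(y, S) = -2 - (-90 + (2*S)² + 27*(2*S)) = -2 - (-90 + 4*S² + 54*S) = -2 + (90 - 54*S - 4*S²) = 88 - 54*S - 4*S²)
(49 + A(-2*3, -7))² = (49 + (88 - 54*(-7) - 4*(-7)²))² = (49 + (88 + 378 - 4*49))² = (49 + (88 + 378 - 196))² = (49 + 270)² = 319² = 101761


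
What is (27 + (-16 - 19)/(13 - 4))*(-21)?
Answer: -1456/3 ≈ -485.33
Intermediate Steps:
(27 + (-16 - 19)/(13 - 4))*(-21) = (27 - 35/9)*(-21) = (208/9)*(-21) = -1456/3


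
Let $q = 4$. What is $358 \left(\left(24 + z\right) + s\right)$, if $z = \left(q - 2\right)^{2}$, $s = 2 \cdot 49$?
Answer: $45108$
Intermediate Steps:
$s = 98$
$z = 4$ ($z = \left(4 - 2\right)^{2} = 2^{2} = 4$)
$358 \left(\left(24 + z\right) + s\right) = 358 \left(\left(24 + 4\right) + 98\right) = 358 \left(28 + 98\right) = 358 \cdot 126 = 45108$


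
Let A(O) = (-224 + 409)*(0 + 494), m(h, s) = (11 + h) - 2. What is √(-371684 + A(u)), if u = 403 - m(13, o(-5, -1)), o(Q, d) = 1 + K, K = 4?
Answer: I*√280294 ≈ 529.43*I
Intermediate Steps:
o(Q, d) = 5 (o(Q, d) = 1 + 4 = 5)
m(h, s) = 9 + h
u = 381 (u = 403 - (9 + 13) = 403 - 1*22 = 403 - 22 = 381)
A(O) = 91390 (A(O) = 185*494 = 91390)
√(-371684 + A(u)) = √(-371684 + 91390) = √(-280294) = I*√280294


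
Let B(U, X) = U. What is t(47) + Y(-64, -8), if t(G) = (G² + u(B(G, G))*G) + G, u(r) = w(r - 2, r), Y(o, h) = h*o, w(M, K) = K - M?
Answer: 2862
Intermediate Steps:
u(r) = 2 (u(r) = r - (r - 2) = r - (-2 + r) = r + (2 - r) = 2)
t(G) = G² + 3*G (t(G) = (G² + 2*G) + G = G² + 3*G)
t(47) + Y(-64, -8) = 47*(3 + 47) - 8*(-64) = 47*50 + 512 = 2350 + 512 = 2862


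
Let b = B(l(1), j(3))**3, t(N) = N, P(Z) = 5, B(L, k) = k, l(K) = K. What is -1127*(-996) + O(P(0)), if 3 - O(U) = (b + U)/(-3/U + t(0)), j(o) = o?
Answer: 3367645/3 ≈ 1.1225e+6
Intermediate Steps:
b = 27 (b = 3**3 = 27)
O(U) = 3 + U*(27 + U)/3 (O(U) = 3 - (27 + U)/(-3/U + 0) = 3 - (27 + U)/((-3/U)) = 3 - (27 + U)*(-U/3) = 3 - (-1)*U*(27 + U)/3 = 3 + U*(27 + U)/3)
-1127*(-996) + O(P(0)) = -1127*(-996) + (3 + 9*5 + (1/3)*5**2) = 1122492 + (3 + 45 + (1/3)*25) = 1122492 + (3 + 45 + 25/3) = 1122492 + 169/3 = 3367645/3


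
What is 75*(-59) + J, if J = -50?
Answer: -4475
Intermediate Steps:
75*(-59) + J = 75*(-59) - 50 = -4425 - 50 = -4475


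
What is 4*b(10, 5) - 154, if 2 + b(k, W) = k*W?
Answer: 38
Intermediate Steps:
b(k, W) = -2 + W*k (b(k, W) = -2 + k*W = -2 + W*k)
4*b(10, 5) - 154 = 4*(-2 + 5*10) - 154 = 4*(-2 + 50) - 154 = 4*48 - 154 = 192 - 154 = 38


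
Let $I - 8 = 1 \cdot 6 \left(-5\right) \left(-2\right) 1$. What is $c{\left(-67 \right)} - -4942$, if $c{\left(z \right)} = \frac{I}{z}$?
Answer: $\frac{331046}{67} \approx 4941.0$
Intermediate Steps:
$I = 68$ ($I = 8 + 1 \cdot 6 \left(-5\right) \left(-2\right) 1 = 8 + 6 \cdot 10 \cdot 1 = 8 + 6 \cdot 10 = 8 + 60 = 68$)
$c{\left(z \right)} = \frac{68}{z}$
$c{\left(-67 \right)} - -4942 = \frac{68}{-67} - -4942 = 68 \left(- \frac{1}{67}\right) + 4942 = - \frac{68}{67} + 4942 = \frac{331046}{67}$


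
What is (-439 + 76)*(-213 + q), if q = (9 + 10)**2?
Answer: -53724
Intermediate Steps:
q = 361 (q = 19**2 = 361)
(-439 + 76)*(-213 + q) = (-439 + 76)*(-213 + 361) = -363*148 = -53724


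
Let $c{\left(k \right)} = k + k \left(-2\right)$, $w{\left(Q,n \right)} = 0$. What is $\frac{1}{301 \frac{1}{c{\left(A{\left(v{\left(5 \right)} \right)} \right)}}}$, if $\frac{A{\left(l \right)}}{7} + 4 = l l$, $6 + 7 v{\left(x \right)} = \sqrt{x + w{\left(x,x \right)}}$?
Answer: $\frac{155}{2107} + \frac{12 \sqrt{5}}{2107} \approx 0.086299$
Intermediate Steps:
$v{\left(x \right)} = - \frac{6}{7} + \frac{\sqrt{x}}{7}$ ($v{\left(x \right)} = - \frac{6}{7} + \frac{\sqrt{x + 0}}{7} = - \frac{6}{7} + \frac{\sqrt{x}}{7}$)
$A{\left(l \right)} = -28 + 7 l^{2}$ ($A{\left(l \right)} = -28 + 7 l l = -28 + 7 l^{2}$)
$c{\left(k \right)} = - k$ ($c{\left(k \right)} = k - 2 k = - k$)
$\frac{1}{301 \frac{1}{c{\left(A{\left(v{\left(5 \right)} \right)} \right)}}} = \frac{1}{301 \frac{1}{\left(-1\right) \left(-28 + 7 \left(- \frac{6}{7} + \frac{\sqrt{5}}{7}\right)^{2}\right)}} = \frac{1}{301 \frac{1}{28 - 7 \left(- \frac{6}{7} + \frac{\sqrt{5}}{7}\right)^{2}}} = \frac{4}{43} - \frac{\left(- \frac{6}{7} + \frac{\sqrt{5}}{7}\right)^{2}}{43}$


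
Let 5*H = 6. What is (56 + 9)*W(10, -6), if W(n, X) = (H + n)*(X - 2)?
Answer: -5824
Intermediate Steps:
H = 6/5 (H = (⅕)*6 = 6/5 ≈ 1.2000)
W(n, X) = (-2 + X)*(6/5 + n) (W(n, X) = (6/5 + n)*(X - 2) = (6/5 + n)*(-2 + X) = (-2 + X)*(6/5 + n))
(56 + 9)*W(10, -6) = (56 + 9)*(-12/5 - 2*10 + (6/5)*(-6) - 6*10) = 65*(-12/5 - 20 - 36/5 - 60) = 65*(-448/5) = -5824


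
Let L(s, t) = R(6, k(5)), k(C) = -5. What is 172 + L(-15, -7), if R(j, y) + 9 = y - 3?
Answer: 155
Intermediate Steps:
R(j, y) = -12 + y (R(j, y) = -9 + (y - 3) = -9 + (-3 + y) = -12 + y)
L(s, t) = -17 (L(s, t) = -12 - 5 = -17)
172 + L(-15, -7) = 172 - 17 = 155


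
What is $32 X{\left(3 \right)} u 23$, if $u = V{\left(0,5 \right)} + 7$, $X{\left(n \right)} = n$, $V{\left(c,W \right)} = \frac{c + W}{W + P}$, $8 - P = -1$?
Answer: $\frac{113712}{7} \approx 16245.0$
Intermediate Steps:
$P = 9$ ($P = 8 - -1 = 8 + 1 = 9$)
$V{\left(c,W \right)} = \frac{W + c}{9 + W}$ ($V{\left(c,W \right)} = \frac{c + W}{W + 9} = \frac{W + c}{9 + W}$)
$u = \frac{103}{14}$ ($u = \frac{5 + 0}{9 + 5} + 7 = \frac{1}{14} \cdot 5 + 7 = \frac{5}{14} + 7 = \frac{103}{14} \approx 7.3571$)
$32 X{\left(3 \right)} u 23 = 32 \cdot 3 \cdot \frac{103}{14} \cdot 23 = 32 \cdot \frac{309}{14} \cdot 23 = \frac{4944}{7} \cdot 23 = \frac{113712}{7}$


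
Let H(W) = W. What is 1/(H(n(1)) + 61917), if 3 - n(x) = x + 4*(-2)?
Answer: 1/61927 ≈ 1.6148e-5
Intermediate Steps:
n(x) = 11 - x (n(x) = 3 - (x + 4*(-2)) = 3 - (x - 8) = 3 - (-8 + x) = 3 + (8 - x) = 11 - x)
1/(H(n(1)) + 61917) = 1/((11 - 1*1) + 61917) = 1/((11 - 1) + 61917) = 1/(10 + 61917) = 1/61927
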